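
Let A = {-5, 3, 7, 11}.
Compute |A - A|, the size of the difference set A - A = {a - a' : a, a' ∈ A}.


A - A = {a - a' : a, a' ∈ A}; |A| = 4.
Bounds: 2|A|-1 ≤ |A - A| ≤ |A|² - |A| + 1, i.e. 7 ≤ |A - A| ≤ 13.
Note: 0 ∈ A - A always (from a - a). The set is symmetric: if d ∈ A - A then -d ∈ A - A.
Enumerate nonzero differences d = a - a' with a > a' (then include -d):
Positive differences: {4, 8, 12, 16}
Full difference set: {0} ∪ (positive diffs) ∪ (negative diffs).
|A - A| = 1 + 2·4 = 9 (matches direct enumeration: 9).

|A - A| = 9


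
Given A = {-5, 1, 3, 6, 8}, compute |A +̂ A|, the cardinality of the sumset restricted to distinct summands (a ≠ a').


Restricted sumset: A +̂ A = {a + a' : a ∈ A, a' ∈ A, a ≠ a'}.
Equivalently, take A + A and drop any sum 2a that is achievable ONLY as a + a for a ∈ A (i.e. sums representable only with equal summands).
Enumerate pairs (a, a') with a < a' (symmetric, so each unordered pair gives one sum; this covers all a ≠ a'):
  -5 + 1 = -4
  -5 + 3 = -2
  -5 + 6 = 1
  -5 + 8 = 3
  1 + 3 = 4
  1 + 6 = 7
  1 + 8 = 9
  3 + 6 = 9
  3 + 8 = 11
  6 + 8 = 14
Collected distinct sums: {-4, -2, 1, 3, 4, 7, 9, 11, 14}
|A +̂ A| = 9
(Reference bound: |A +̂ A| ≥ 2|A| - 3 for |A| ≥ 2, with |A| = 5 giving ≥ 7.)

|A +̂ A| = 9


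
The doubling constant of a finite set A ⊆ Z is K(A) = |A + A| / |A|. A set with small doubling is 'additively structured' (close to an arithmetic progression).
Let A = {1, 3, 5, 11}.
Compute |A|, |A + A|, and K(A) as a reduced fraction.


|A| = 4.
Compute A + A by enumerating all 16 pairs.
A + A = {2, 4, 6, 8, 10, 12, 14, 16, 22}, so |A + A| = 9.
K = |A + A| / |A| = 9/4 (already in lowest terms) ≈ 2.2500.
Reference: AP of size 4 gives K = 7/4 ≈ 1.7500; a fully generic set of size 4 gives K ≈ 2.5000.

|A| = 4, |A + A| = 9, K = 9/4.


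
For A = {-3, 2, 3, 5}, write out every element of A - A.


A - A = {a - a' : a, a' ∈ A}.
Compute a - a' for each ordered pair (a, a'):
a = -3: -3--3=0, -3-2=-5, -3-3=-6, -3-5=-8
a = 2: 2--3=5, 2-2=0, 2-3=-1, 2-5=-3
a = 3: 3--3=6, 3-2=1, 3-3=0, 3-5=-2
a = 5: 5--3=8, 5-2=3, 5-3=2, 5-5=0
Collecting distinct values (and noting 0 appears from a-a):
A - A = {-8, -6, -5, -3, -2, -1, 0, 1, 2, 3, 5, 6, 8}
|A - A| = 13

A - A = {-8, -6, -5, -3, -2, -1, 0, 1, 2, 3, 5, 6, 8}


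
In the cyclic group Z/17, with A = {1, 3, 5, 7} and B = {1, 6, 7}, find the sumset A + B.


Work in Z/17Z: reduce every sum a + b modulo 17.
Enumerate all 12 pairs:
a = 1: 1+1=2, 1+6=7, 1+7=8
a = 3: 3+1=4, 3+6=9, 3+7=10
a = 5: 5+1=6, 5+6=11, 5+7=12
a = 7: 7+1=8, 7+6=13, 7+7=14
Distinct residues collected: {2, 4, 6, 7, 8, 9, 10, 11, 12, 13, 14}
|A + B| = 11 (out of 17 total residues).

A + B = {2, 4, 6, 7, 8, 9, 10, 11, 12, 13, 14}


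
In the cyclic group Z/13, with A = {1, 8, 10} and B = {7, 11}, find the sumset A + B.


Work in Z/13Z: reduce every sum a + b modulo 13.
Enumerate all 6 pairs:
a = 1: 1+7=8, 1+11=12
a = 8: 8+7=2, 8+11=6
a = 10: 10+7=4, 10+11=8
Distinct residues collected: {2, 4, 6, 8, 12}
|A + B| = 5 (out of 13 total residues).

A + B = {2, 4, 6, 8, 12}


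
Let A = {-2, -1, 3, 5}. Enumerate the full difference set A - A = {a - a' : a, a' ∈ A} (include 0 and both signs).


A - A = {a - a' : a, a' ∈ A}.
Compute a - a' for each ordered pair (a, a'):
a = -2: -2--2=0, -2--1=-1, -2-3=-5, -2-5=-7
a = -1: -1--2=1, -1--1=0, -1-3=-4, -1-5=-6
a = 3: 3--2=5, 3--1=4, 3-3=0, 3-5=-2
a = 5: 5--2=7, 5--1=6, 5-3=2, 5-5=0
Collecting distinct values (and noting 0 appears from a-a):
A - A = {-7, -6, -5, -4, -2, -1, 0, 1, 2, 4, 5, 6, 7}
|A - A| = 13

A - A = {-7, -6, -5, -4, -2, -1, 0, 1, 2, 4, 5, 6, 7}


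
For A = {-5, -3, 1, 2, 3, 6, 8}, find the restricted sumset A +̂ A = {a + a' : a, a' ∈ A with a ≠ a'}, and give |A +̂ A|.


Restricted sumset: A +̂ A = {a + a' : a ∈ A, a' ∈ A, a ≠ a'}.
Equivalently, take A + A and drop any sum 2a that is achievable ONLY as a + a for a ∈ A (i.e. sums representable only with equal summands).
Enumerate pairs (a, a') with a < a' (symmetric, so each unordered pair gives one sum; this covers all a ≠ a'):
  -5 + -3 = -8
  -5 + 1 = -4
  -5 + 2 = -3
  -5 + 3 = -2
  -5 + 6 = 1
  -5 + 8 = 3
  -3 + 1 = -2
  -3 + 2 = -1
  -3 + 3 = 0
  -3 + 6 = 3
  -3 + 8 = 5
  1 + 2 = 3
  1 + 3 = 4
  1 + 6 = 7
  1 + 8 = 9
  2 + 3 = 5
  2 + 6 = 8
  2 + 8 = 10
  3 + 6 = 9
  3 + 8 = 11
  6 + 8 = 14
Collected distinct sums: {-8, -4, -3, -2, -1, 0, 1, 3, 4, 5, 7, 8, 9, 10, 11, 14}
|A +̂ A| = 16
(Reference bound: |A +̂ A| ≥ 2|A| - 3 for |A| ≥ 2, with |A| = 7 giving ≥ 11.)

|A +̂ A| = 16


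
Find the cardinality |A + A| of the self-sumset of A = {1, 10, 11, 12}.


A + A = {a + a' : a, a' ∈ A}; |A| = 4.
General bounds: 2|A| - 1 ≤ |A + A| ≤ |A|(|A|+1)/2, i.e. 7 ≤ |A + A| ≤ 10.
Lower bound 2|A|-1 is attained iff A is an arithmetic progression.
Enumerate sums a + a' for a ≤ a' (symmetric, so this suffices):
a = 1: 1+1=2, 1+10=11, 1+11=12, 1+12=13
a = 10: 10+10=20, 10+11=21, 10+12=22
a = 11: 11+11=22, 11+12=23
a = 12: 12+12=24
Distinct sums: {2, 11, 12, 13, 20, 21, 22, 23, 24}
|A + A| = 9

|A + A| = 9


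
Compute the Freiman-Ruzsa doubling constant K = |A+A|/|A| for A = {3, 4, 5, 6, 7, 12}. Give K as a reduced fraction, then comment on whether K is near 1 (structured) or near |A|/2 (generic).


|A| = 6.
Compute A + A by enumerating all 36 pairs.
A + A = {6, 7, 8, 9, 10, 11, 12, 13, 14, 15, 16, 17, 18, 19, 24}, so |A + A| = 15.
K = |A + A| / |A| = 15/6 = 5/2 ≈ 2.5000.
Reference: AP of size 6 gives K = 11/6 ≈ 1.8333; a fully generic set of size 6 gives K ≈ 3.5000.

|A| = 6, |A + A| = 15, K = 15/6 = 5/2.


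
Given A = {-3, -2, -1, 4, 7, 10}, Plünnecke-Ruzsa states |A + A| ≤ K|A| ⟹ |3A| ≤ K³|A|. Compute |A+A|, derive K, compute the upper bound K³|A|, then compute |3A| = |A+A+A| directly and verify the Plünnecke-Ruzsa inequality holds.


|A| = 6.
Step 1: Compute A + A by enumerating all 36 pairs.
A + A = {-6, -5, -4, -3, -2, 1, 2, 3, 4, 5, 6, 7, 8, 9, 11, 14, 17, 20}, so |A + A| = 18.
Step 2: Doubling constant K = |A + A|/|A| = 18/6 = 18/6 ≈ 3.0000.
Step 3: Plünnecke-Ruzsa gives |3A| ≤ K³·|A| = (3.0000)³ · 6 ≈ 162.0000.
Step 4: Compute 3A = A + A + A directly by enumerating all triples (a,b,c) ∈ A³; |3A| = 33.
Step 5: Check 33 ≤ 162.0000? Yes ✓.

K = 18/6, Plünnecke-Ruzsa bound K³|A| ≈ 162.0000, |3A| = 33, inequality holds.


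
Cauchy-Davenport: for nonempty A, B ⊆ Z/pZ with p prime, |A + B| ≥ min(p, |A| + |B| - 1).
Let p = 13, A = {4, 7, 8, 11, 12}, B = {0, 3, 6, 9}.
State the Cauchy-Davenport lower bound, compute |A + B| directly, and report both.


Cauchy-Davenport: |A + B| ≥ min(p, |A| + |B| - 1) for A, B nonempty in Z/pZ.
|A| = 5, |B| = 4, p = 13.
CD lower bound = min(13, 5 + 4 - 1) = min(13, 8) = 8.
Compute A + B mod 13 directly:
a = 4: 4+0=4, 4+3=7, 4+6=10, 4+9=0
a = 7: 7+0=7, 7+3=10, 7+6=0, 7+9=3
a = 8: 8+0=8, 8+3=11, 8+6=1, 8+9=4
a = 11: 11+0=11, 11+3=1, 11+6=4, 11+9=7
a = 12: 12+0=12, 12+3=2, 12+6=5, 12+9=8
A + B = {0, 1, 2, 3, 4, 5, 7, 8, 10, 11, 12}, so |A + B| = 11.
Verify: 11 ≥ 8? Yes ✓.

CD lower bound = 8, actual |A + B| = 11.


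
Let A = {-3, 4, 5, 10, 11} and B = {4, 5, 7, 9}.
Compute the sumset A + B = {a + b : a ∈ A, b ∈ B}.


A + B = {a + b : a ∈ A, b ∈ B}.
Enumerate all |A|·|B| = 5·4 = 20 pairs (a, b) and collect distinct sums.
a = -3: -3+4=1, -3+5=2, -3+7=4, -3+9=6
a = 4: 4+4=8, 4+5=9, 4+7=11, 4+9=13
a = 5: 5+4=9, 5+5=10, 5+7=12, 5+9=14
a = 10: 10+4=14, 10+5=15, 10+7=17, 10+9=19
a = 11: 11+4=15, 11+5=16, 11+7=18, 11+9=20
Collecting distinct sums: A + B = {1, 2, 4, 6, 8, 9, 10, 11, 12, 13, 14, 15, 16, 17, 18, 19, 20}
|A + B| = 17

A + B = {1, 2, 4, 6, 8, 9, 10, 11, 12, 13, 14, 15, 16, 17, 18, 19, 20}


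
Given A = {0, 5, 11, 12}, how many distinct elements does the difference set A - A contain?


A - A = {a - a' : a, a' ∈ A}; |A| = 4.
Bounds: 2|A|-1 ≤ |A - A| ≤ |A|² - |A| + 1, i.e. 7 ≤ |A - A| ≤ 13.
Note: 0 ∈ A - A always (from a - a). The set is symmetric: if d ∈ A - A then -d ∈ A - A.
Enumerate nonzero differences d = a - a' with a > a' (then include -d):
Positive differences: {1, 5, 6, 7, 11, 12}
Full difference set: {0} ∪ (positive diffs) ∪ (negative diffs).
|A - A| = 1 + 2·6 = 13 (matches direct enumeration: 13).

|A - A| = 13


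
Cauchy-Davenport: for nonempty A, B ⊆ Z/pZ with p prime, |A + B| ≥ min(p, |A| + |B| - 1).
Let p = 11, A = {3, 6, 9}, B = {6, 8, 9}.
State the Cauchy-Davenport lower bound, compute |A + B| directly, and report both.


Cauchy-Davenport: |A + B| ≥ min(p, |A| + |B| - 1) for A, B nonempty in Z/pZ.
|A| = 3, |B| = 3, p = 11.
CD lower bound = min(11, 3 + 3 - 1) = min(11, 5) = 5.
Compute A + B mod 11 directly:
a = 3: 3+6=9, 3+8=0, 3+9=1
a = 6: 6+6=1, 6+8=3, 6+9=4
a = 9: 9+6=4, 9+8=6, 9+9=7
A + B = {0, 1, 3, 4, 6, 7, 9}, so |A + B| = 7.
Verify: 7 ≥ 5? Yes ✓.

CD lower bound = 5, actual |A + B| = 7.


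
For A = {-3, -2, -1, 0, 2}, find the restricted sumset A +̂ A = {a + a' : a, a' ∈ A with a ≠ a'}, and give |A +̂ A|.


Restricted sumset: A +̂ A = {a + a' : a ∈ A, a' ∈ A, a ≠ a'}.
Equivalently, take A + A and drop any sum 2a that is achievable ONLY as a + a for a ∈ A (i.e. sums representable only with equal summands).
Enumerate pairs (a, a') with a < a' (symmetric, so each unordered pair gives one sum; this covers all a ≠ a'):
  -3 + -2 = -5
  -3 + -1 = -4
  -3 + 0 = -3
  -3 + 2 = -1
  -2 + -1 = -3
  -2 + 0 = -2
  -2 + 2 = 0
  -1 + 0 = -1
  -1 + 2 = 1
  0 + 2 = 2
Collected distinct sums: {-5, -4, -3, -2, -1, 0, 1, 2}
|A +̂ A| = 8
(Reference bound: |A +̂ A| ≥ 2|A| - 3 for |A| ≥ 2, with |A| = 5 giving ≥ 7.)

|A +̂ A| = 8


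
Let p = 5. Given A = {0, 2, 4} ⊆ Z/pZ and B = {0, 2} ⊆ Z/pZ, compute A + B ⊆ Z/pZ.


Work in Z/5Z: reduce every sum a + b modulo 5.
Enumerate all 6 pairs:
a = 0: 0+0=0, 0+2=2
a = 2: 2+0=2, 2+2=4
a = 4: 4+0=4, 4+2=1
Distinct residues collected: {0, 1, 2, 4}
|A + B| = 4 (out of 5 total residues).

A + B = {0, 1, 2, 4}


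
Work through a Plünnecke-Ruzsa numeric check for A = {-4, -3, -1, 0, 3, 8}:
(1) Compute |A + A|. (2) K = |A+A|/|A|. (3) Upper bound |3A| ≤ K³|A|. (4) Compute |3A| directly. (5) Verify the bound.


|A| = 6.
Step 1: Compute A + A by enumerating all 36 pairs.
A + A = {-8, -7, -6, -5, -4, -3, -2, -1, 0, 2, 3, 4, 5, 6, 7, 8, 11, 16}, so |A + A| = 18.
Step 2: Doubling constant K = |A + A|/|A| = 18/6 = 18/6 ≈ 3.0000.
Step 3: Plünnecke-Ruzsa gives |3A| ≤ K³·|A| = (3.0000)³ · 6 ≈ 162.0000.
Step 4: Compute 3A = A + A + A directly by enumerating all triples (a,b,c) ∈ A³; |3A| = 31.
Step 5: Check 31 ≤ 162.0000? Yes ✓.

K = 18/6, Plünnecke-Ruzsa bound K³|A| ≈ 162.0000, |3A| = 31, inequality holds.


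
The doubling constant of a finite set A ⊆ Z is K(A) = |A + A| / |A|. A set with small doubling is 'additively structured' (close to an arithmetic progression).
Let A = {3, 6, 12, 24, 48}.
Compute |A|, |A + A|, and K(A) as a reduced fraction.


|A| = 5.
Compute A + A by enumerating all 25 pairs.
A + A = {6, 9, 12, 15, 18, 24, 27, 30, 36, 48, 51, 54, 60, 72, 96}, so |A + A| = 15.
K = |A + A| / |A| = 15/5 = 3/1 ≈ 3.0000.
Reference: AP of size 5 gives K = 9/5 ≈ 1.8000; a fully generic set of size 5 gives K ≈ 3.0000.

|A| = 5, |A + A| = 15, K = 15/5 = 3/1.


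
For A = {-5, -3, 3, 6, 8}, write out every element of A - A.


A - A = {a - a' : a, a' ∈ A}.
Compute a - a' for each ordered pair (a, a'):
a = -5: -5--5=0, -5--3=-2, -5-3=-8, -5-6=-11, -5-8=-13
a = -3: -3--5=2, -3--3=0, -3-3=-6, -3-6=-9, -3-8=-11
a = 3: 3--5=8, 3--3=6, 3-3=0, 3-6=-3, 3-8=-5
a = 6: 6--5=11, 6--3=9, 6-3=3, 6-6=0, 6-8=-2
a = 8: 8--5=13, 8--3=11, 8-3=5, 8-6=2, 8-8=0
Collecting distinct values (and noting 0 appears from a-a):
A - A = {-13, -11, -9, -8, -6, -5, -3, -2, 0, 2, 3, 5, 6, 8, 9, 11, 13}
|A - A| = 17

A - A = {-13, -11, -9, -8, -6, -5, -3, -2, 0, 2, 3, 5, 6, 8, 9, 11, 13}


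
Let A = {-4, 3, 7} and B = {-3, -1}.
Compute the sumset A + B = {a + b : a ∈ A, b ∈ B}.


A + B = {a + b : a ∈ A, b ∈ B}.
Enumerate all |A|·|B| = 3·2 = 6 pairs (a, b) and collect distinct sums.
a = -4: -4+-3=-7, -4+-1=-5
a = 3: 3+-3=0, 3+-1=2
a = 7: 7+-3=4, 7+-1=6
Collecting distinct sums: A + B = {-7, -5, 0, 2, 4, 6}
|A + B| = 6

A + B = {-7, -5, 0, 2, 4, 6}


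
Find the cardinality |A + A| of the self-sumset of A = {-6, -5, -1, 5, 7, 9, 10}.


A + A = {a + a' : a, a' ∈ A}; |A| = 7.
General bounds: 2|A| - 1 ≤ |A + A| ≤ |A|(|A|+1)/2, i.e. 13 ≤ |A + A| ≤ 28.
Lower bound 2|A|-1 is attained iff A is an arithmetic progression.
Enumerate sums a + a' for a ≤ a' (symmetric, so this suffices):
a = -6: -6+-6=-12, -6+-5=-11, -6+-1=-7, -6+5=-1, -6+7=1, -6+9=3, -6+10=4
a = -5: -5+-5=-10, -5+-1=-6, -5+5=0, -5+7=2, -5+9=4, -5+10=5
a = -1: -1+-1=-2, -1+5=4, -1+7=6, -1+9=8, -1+10=9
a = 5: 5+5=10, 5+7=12, 5+9=14, 5+10=15
a = 7: 7+7=14, 7+9=16, 7+10=17
a = 9: 9+9=18, 9+10=19
a = 10: 10+10=20
Distinct sums: {-12, -11, -10, -7, -6, -2, -1, 0, 1, 2, 3, 4, 5, 6, 8, 9, 10, 12, 14, 15, 16, 17, 18, 19, 20}
|A + A| = 25

|A + A| = 25


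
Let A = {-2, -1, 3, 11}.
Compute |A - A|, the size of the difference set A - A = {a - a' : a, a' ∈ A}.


A - A = {a - a' : a, a' ∈ A}; |A| = 4.
Bounds: 2|A|-1 ≤ |A - A| ≤ |A|² - |A| + 1, i.e. 7 ≤ |A - A| ≤ 13.
Note: 0 ∈ A - A always (from a - a). The set is symmetric: if d ∈ A - A then -d ∈ A - A.
Enumerate nonzero differences d = a - a' with a > a' (then include -d):
Positive differences: {1, 4, 5, 8, 12, 13}
Full difference set: {0} ∪ (positive diffs) ∪ (negative diffs).
|A - A| = 1 + 2·6 = 13 (matches direct enumeration: 13).

|A - A| = 13


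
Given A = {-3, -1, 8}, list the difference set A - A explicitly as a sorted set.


A - A = {a - a' : a, a' ∈ A}.
Compute a - a' for each ordered pair (a, a'):
a = -3: -3--3=0, -3--1=-2, -3-8=-11
a = -1: -1--3=2, -1--1=0, -1-8=-9
a = 8: 8--3=11, 8--1=9, 8-8=0
Collecting distinct values (and noting 0 appears from a-a):
A - A = {-11, -9, -2, 0, 2, 9, 11}
|A - A| = 7

A - A = {-11, -9, -2, 0, 2, 9, 11}


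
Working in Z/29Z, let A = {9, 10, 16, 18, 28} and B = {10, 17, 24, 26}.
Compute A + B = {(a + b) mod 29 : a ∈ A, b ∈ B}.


Work in Z/29Z: reduce every sum a + b modulo 29.
Enumerate all 20 pairs:
a = 9: 9+10=19, 9+17=26, 9+24=4, 9+26=6
a = 10: 10+10=20, 10+17=27, 10+24=5, 10+26=7
a = 16: 16+10=26, 16+17=4, 16+24=11, 16+26=13
a = 18: 18+10=28, 18+17=6, 18+24=13, 18+26=15
a = 28: 28+10=9, 28+17=16, 28+24=23, 28+26=25
Distinct residues collected: {4, 5, 6, 7, 9, 11, 13, 15, 16, 19, 20, 23, 25, 26, 27, 28}
|A + B| = 16 (out of 29 total residues).

A + B = {4, 5, 6, 7, 9, 11, 13, 15, 16, 19, 20, 23, 25, 26, 27, 28}


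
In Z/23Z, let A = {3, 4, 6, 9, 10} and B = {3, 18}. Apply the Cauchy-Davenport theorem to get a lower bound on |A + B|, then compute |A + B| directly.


Cauchy-Davenport: |A + B| ≥ min(p, |A| + |B| - 1) for A, B nonempty in Z/pZ.
|A| = 5, |B| = 2, p = 23.
CD lower bound = min(23, 5 + 2 - 1) = min(23, 6) = 6.
Compute A + B mod 23 directly:
a = 3: 3+3=6, 3+18=21
a = 4: 4+3=7, 4+18=22
a = 6: 6+3=9, 6+18=1
a = 9: 9+3=12, 9+18=4
a = 10: 10+3=13, 10+18=5
A + B = {1, 4, 5, 6, 7, 9, 12, 13, 21, 22}, so |A + B| = 10.
Verify: 10 ≥ 6? Yes ✓.

CD lower bound = 6, actual |A + B| = 10.


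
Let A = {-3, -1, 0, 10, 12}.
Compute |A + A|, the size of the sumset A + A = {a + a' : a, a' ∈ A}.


A + A = {a + a' : a, a' ∈ A}; |A| = 5.
General bounds: 2|A| - 1 ≤ |A + A| ≤ |A|(|A|+1)/2, i.e. 9 ≤ |A + A| ≤ 15.
Lower bound 2|A|-1 is attained iff A is an arithmetic progression.
Enumerate sums a + a' for a ≤ a' (symmetric, so this suffices):
a = -3: -3+-3=-6, -3+-1=-4, -3+0=-3, -3+10=7, -3+12=9
a = -1: -1+-1=-2, -1+0=-1, -1+10=9, -1+12=11
a = 0: 0+0=0, 0+10=10, 0+12=12
a = 10: 10+10=20, 10+12=22
a = 12: 12+12=24
Distinct sums: {-6, -4, -3, -2, -1, 0, 7, 9, 10, 11, 12, 20, 22, 24}
|A + A| = 14

|A + A| = 14


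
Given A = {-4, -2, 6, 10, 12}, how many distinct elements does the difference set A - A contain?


A - A = {a - a' : a, a' ∈ A}; |A| = 5.
Bounds: 2|A|-1 ≤ |A - A| ≤ |A|² - |A| + 1, i.e. 9 ≤ |A - A| ≤ 21.
Note: 0 ∈ A - A always (from a - a). The set is symmetric: if d ∈ A - A then -d ∈ A - A.
Enumerate nonzero differences d = a - a' with a > a' (then include -d):
Positive differences: {2, 4, 6, 8, 10, 12, 14, 16}
Full difference set: {0} ∪ (positive diffs) ∪ (negative diffs).
|A - A| = 1 + 2·8 = 17 (matches direct enumeration: 17).

|A - A| = 17


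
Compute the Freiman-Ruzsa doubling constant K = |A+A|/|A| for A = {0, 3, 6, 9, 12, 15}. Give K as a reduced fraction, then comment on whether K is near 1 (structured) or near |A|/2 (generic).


|A| = 6.
Compute A + A by enumerating all 36 pairs.
A + A = {0, 3, 6, 9, 12, 15, 18, 21, 24, 27, 30}, so |A + A| = 11.
K = |A + A| / |A| = 11/6 (already in lowest terms) ≈ 1.8333.
Reference: AP of size 6 gives K = 11/6 ≈ 1.8333; a fully generic set of size 6 gives K ≈ 3.5000.

|A| = 6, |A + A| = 11, K = 11/6.


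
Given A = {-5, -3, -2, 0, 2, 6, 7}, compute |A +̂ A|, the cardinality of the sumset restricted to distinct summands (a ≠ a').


Restricted sumset: A +̂ A = {a + a' : a ∈ A, a' ∈ A, a ≠ a'}.
Equivalently, take A + A and drop any sum 2a that is achievable ONLY as a + a for a ∈ A (i.e. sums representable only with equal summands).
Enumerate pairs (a, a') with a < a' (symmetric, so each unordered pair gives one sum; this covers all a ≠ a'):
  -5 + -3 = -8
  -5 + -2 = -7
  -5 + 0 = -5
  -5 + 2 = -3
  -5 + 6 = 1
  -5 + 7 = 2
  -3 + -2 = -5
  -3 + 0 = -3
  -3 + 2 = -1
  -3 + 6 = 3
  -3 + 7 = 4
  -2 + 0 = -2
  -2 + 2 = 0
  -2 + 6 = 4
  -2 + 7 = 5
  0 + 2 = 2
  0 + 6 = 6
  0 + 7 = 7
  2 + 6 = 8
  2 + 7 = 9
  6 + 7 = 13
Collected distinct sums: {-8, -7, -5, -3, -2, -1, 0, 1, 2, 3, 4, 5, 6, 7, 8, 9, 13}
|A +̂ A| = 17
(Reference bound: |A +̂ A| ≥ 2|A| - 3 for |A| ≥ 2, with |A| = 7 giving ≥ 11.)

|A +̂ A| = 17


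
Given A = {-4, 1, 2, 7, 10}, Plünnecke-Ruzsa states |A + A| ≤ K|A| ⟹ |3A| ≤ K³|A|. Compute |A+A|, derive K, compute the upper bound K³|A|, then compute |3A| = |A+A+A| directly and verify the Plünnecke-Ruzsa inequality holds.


|A| = 5.
Step 1: Compute A + A by enumerating all 25 pairs.
A + A = {-8, -3, -2, 2, 3, 4, 6, 8, 9, 11, 12, 14, 17, 20}, so |A + A| = 14.
Step 2: Doubling constant K = |A + A|/|A| = 14/5 = 14/5 ≈ 2.8000.
Step 3: Plünnecke-Ruzsa gives |3A| ≤ K³·|A| = (2.8000)³ · 5 ≈ 109.7600.
Step 4: Compute 3A = A + A + A directly by enumerating all triples (a,b,c) ∈ A³; |3A| = 28.
Step 5: Check 28 ≤ 109.7600? Yes ✓.

K = 14/5, Plünnecke-Ruzsa bound K³|A| ≈ 109.7600, |3A| = 28, inequality holds.


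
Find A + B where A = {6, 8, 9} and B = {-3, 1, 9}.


A + B = {a + b : a ∈ A, b ∈ B}.
Enumerate all |A|·|B| = 3·3 = 9 pairs (a, b) and collect distinct sums.
a = 6: 6+-3=3, 6+1=7, 6+9=15
a = 8: 8+-3=5, 8+1=9, 8+9=17
a = 9: 9+-3=6, 9+1=10, 9+9=18
Collecting distinct sums: A + B = {3, 5, 6, 7, 9, 10, 15, 17, 18}
|A + B| = 9

A + B = {3, 5, 6, 7, 9, 10, 15, 17, 18}


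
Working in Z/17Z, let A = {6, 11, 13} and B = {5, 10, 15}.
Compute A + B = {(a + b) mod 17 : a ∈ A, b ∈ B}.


Work in Z/17Z: reduce every sum a + b modulo 17.
Enumerate all 9 pairs:
a = 6: 6+5=11, 6+10=16, 6+15=4
a = 11: 11+5=16, 11+10=4, 11+15=9
a = 13: 13+5=1, 13+10=6, 13+15=11
Distinct residues collected: {1, 4, 6, 9, 11, 16}
|A + B| = 6 (out of 17 total residues).

A + B = {1, 4, 6, 9, 11, 16}


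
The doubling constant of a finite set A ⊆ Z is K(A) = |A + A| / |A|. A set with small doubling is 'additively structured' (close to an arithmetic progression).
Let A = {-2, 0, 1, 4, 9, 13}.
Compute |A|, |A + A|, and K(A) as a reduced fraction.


|A| = 6.
Compute A + A by enumerating all 36 pairs.
A + A = {-4, -2, -1, 0, 1, 2, 4, 5, 7, 8, 9, 10, 11, 13, 14, 17, 18, 22, 26}, so |A + A| = 19.
K = |A + A| / |A| = 19/6 (already in lowest terms) ≈ 3.1667.
Reference: AP of size 6 gives K = 11/6 ≈ 1.8333; a fully generic set of size 6 gives K ≈ 3.5000.

|A| = 6, |A + A| = 19, K = 19/6.


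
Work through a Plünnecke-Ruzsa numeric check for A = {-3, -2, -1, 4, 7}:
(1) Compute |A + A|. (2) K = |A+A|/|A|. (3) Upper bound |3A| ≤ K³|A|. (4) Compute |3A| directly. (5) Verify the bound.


|A| = 5.
Step 1: Compute A + A by enumerating all 25 pairs.
A + A = {-6, -5, -4, -3, -2, 1, 2, 3, 4, 5, 6, 8, 11, 14}, so |A + A| = 14.
Step 2: Doubling constant K = |A + A|/|A| = 14/5 = 14/5 ≈ 2.8000.
Step 3: Plünnecke-Ruzsa gives |3A| ≤ K³·|A| = (2.8000)³ · 5 ≈ 109.7600.
Step 4: Compute 3A = A + A + A directly by enumerating all triples (a,b,c) ∈ A³; |3A| = 26.
Step 5: Check 26 ≤ 109.7600? Yes ✓.

K = 14/5, Plünnecke-Ruzsa bound K³|A| ≈ 109.7600, |3A| = 26, inequality holds.


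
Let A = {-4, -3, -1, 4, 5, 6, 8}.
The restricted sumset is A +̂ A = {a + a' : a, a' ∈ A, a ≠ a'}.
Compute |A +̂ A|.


Restricted sumset: A +̂ A = {a + a' : a ∈ A, a' ∈ A, a ≠ a'}.
Equivalently, take A + A and drop any sum 2a that is achievable ONLY as a + a for a ∈ A (i.e. sums representable only with equal summands).
Enumerate pairs (a, a') with a < a' (symmetric, so each unordered pair gives one sum; this covers all a ≠ a'):
  -4 + -3 = -7
  -4 + -1 = -5
  -4 + 4 = 0
  -4 + 5 = 1
  -4 + 6 = 2
  -4 + 8 = 4
  -3 + -1 = -4
  -3 + 4 = 1
  -3 + 5 = 2
  -3 + 6 = 3
  -3 + 8 = 5
  -1 + 4 = 3
  -1 + 5 = 4
  -1 + 6 = 5
  -1 + 8 = 7
  4 + 5 = 9
  4 + 6 = 10
  4 + 8 = 12
  5 + 6 = 11
  5 + 8 = 13
  6 + 8 = 14
Collected distinct sums: {-7, -5, -4, 0, 1, 2, 3, 4, 5, 7, 9, 10, 11, 12, 13, 14}
|A +̂ A| = 16
(Reference bound: |A +̂ A| ≥ 2|A| - 3 for |A| ≥ 2, with |A| = 7 giving ≥ 11.)

|A +̂ A| = 16


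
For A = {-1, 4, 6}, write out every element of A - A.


A - A = {a - a' : a, a' ∈ A}.
Compute a - a' for each ordered pair (a, a'):
a = -1: -1--1=0, -1-4=-5, -1-6=-7
a = 4: 4--1=5, 4-4=0, 4-6=-2
a = 6: 6--1=7, 6-4=2, 6-6=0
Collecting distinct values (and noting 0 appears from a-a):
A - A = {-7, -5, -2, 0, 2, 5, 7}
|A - A| = 7

A - A = {-7, -5, -2, 0, 2, 5, 7}


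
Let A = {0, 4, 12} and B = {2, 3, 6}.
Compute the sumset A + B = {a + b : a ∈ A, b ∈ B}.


A + B = {a + b : a ∈ A, b ∈ B}.
Enumerate all |A|·|B| = 3·3 = 9 pairs (a, b) and collect distinct sums.
a = 0: 0+2=2, 0+3=3, 0+6=6
a = 4: 4+2=6, 4+3=7, 4+6=10
a = 12: 12+2=14, 12+3=15, 12+6=18
Collecting distinct sums: A + B = {2, 3, 6, 7, 10, 14, 15, 18}
|A + B| = 8

A + B = {2, 3, 6, 7, 10, 14, 15, 18}


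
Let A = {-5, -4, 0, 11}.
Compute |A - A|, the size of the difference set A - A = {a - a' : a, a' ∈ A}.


A - A = {a - a' : a, a' ∈ A}; |A| = 4.
Bounds: 2|A|-1 ≤ |A - A| ≤ |A|² - |A| + 1, i.e. 7 ≤ |A - A| ≤ 13.
Note: 0 ∈ A - A always (from a - a). The set is symmetric: if d ∈ A - A then -d ∈ A - A.
Enumerate nonzero differences d = a - a' with a > a' (then include -d):
Positive differences: {1, 4, 5, 11, 15, 16}
Full difference set: {0} ∪ (positive diffs) ∪ (negative diffs).
|A - A| = 1 + 2·6 = 13 (matches direct enumeration: 13).

|A - A| = 13


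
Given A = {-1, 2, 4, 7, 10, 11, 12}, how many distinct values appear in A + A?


A + A = {a + a' : a, a' ∈ A}; |A| = 7.
General bounds: 2|A| - 1 ≤ |A + A| ≤ |A|(|A|+1)/2, i.e. 13 ≤ |A + A| ≤ 28.
Lower bound 2|A|-1 is attained iff A is an arithmetic progression.
Enumerate sums a + a' for a ≤ a' (symmetric, so this suffices):
a = -1: -1+-1=-2, -1+2=1, -1+4=3, -1+7=6, -1+10=9, -1+11=10, -1+12=11
a = 2: 2+2=4, 2+4=6, 2+7=9, 2+10=12, 2+11=13, 2+12=14
a = 4: 4+4=8, 4+7=11, 4+10=14, 4+11=15, 4+12=16
a = 7: 7+7=14, 7+10=17, 7+11=18, 7+12=19
a = 10: 10+10=20, 10+11=21, 10+12=22
a = 11: 11+11=22, 11+12=23
a = 12: 12+12=24
Distinct sums: {-2, 1, 3, 4, 6, 8, 9, 10, 11, 12, 13, 14, 15, 16, 17, 18, 19, 20, 21, 22, 23, 24}
|A + A| = 22

|A + A| = 22


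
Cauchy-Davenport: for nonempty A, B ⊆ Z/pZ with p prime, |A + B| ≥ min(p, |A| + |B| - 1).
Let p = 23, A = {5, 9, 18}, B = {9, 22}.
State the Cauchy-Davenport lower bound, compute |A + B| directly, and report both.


Cauchy-Davenport: |A + B| ≥ min(p, |A| + |B| - 1) for A, B nonempty in Z/pZ.
|A| = 3, |B| = 2, p = 23.
CD lower bound = min(23, 3 + 2 - 1) = min(23, 4) = 4.
Compute A + B mod 23 directly:
a = 5: 5+9=14, 5+22=4
a = 9: 9+9=18, 9+22=8
a = 18: 18+9=4, 18+22=17
A + B = {4, 8, 14, 17, 18}, so |A + B| = 5.
Verify: 5 ≥ 4? Yes ✓.

CD lower bound = 4, actual |A + B| = 5.


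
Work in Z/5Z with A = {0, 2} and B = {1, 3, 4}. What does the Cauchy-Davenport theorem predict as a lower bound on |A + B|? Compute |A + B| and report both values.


Cauchy-Davenport: |A + B| ≥ min(p, |A| + |B| - 1) for A, B nonempty in Z/pZ.
|A| = 2, |B| = 3, p = 5.
CD lower bound = min(5, 2 + 3 - 1) = min(5, 4) = 4.
Compute A + B mod 5 directly:
a = 0: 0+1=1, 0+3=3, 0+4=4
a = 2: 2+1=3, 2+3=0, 2+4=1
A + B = {0, 1, 3, 4}, so |A + B| = 4.
Verify: 4 ≥ 4? Yes ✓.

CD lower bound = 4, actual |A + B| = 4.


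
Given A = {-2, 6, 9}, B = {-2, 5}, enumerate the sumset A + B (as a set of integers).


A + B = {a + b : a ∈ A, b ∈ B}.
Enumerate all |A|·|B| = 3·2 = 6 pairs (a, b) and collect distinct sums.
a = -2: -2+-2=-4, -2+5=3
a = 6: 6+-2=4, 6+5=11
a = 9: 9+-2=7, 9+5=14
Collecting distinct sums: A + B = {-4, 3, 4, 7, 11, 14}
|A + B| = 6

A + B = {-4, 3, 4, 7, 11, 14}


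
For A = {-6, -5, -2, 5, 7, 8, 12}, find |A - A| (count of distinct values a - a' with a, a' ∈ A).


A - A = {a - a' : a, a' ∈ A}; |A| = 7.
Bounds: 2|A|-1 ≤ |A - A| ≤ |A|² - |A| + 1, i.e. 13 ≤ |A - A| ≤ 43.
Note: 0 ∈ A - A always (from a - a). The set is symmetric: if d ∈ A - A then -d ∈ A - A.
Enumerate nonzero differences d = a - a' with a > a' (then include -d):
Positive differences: {1, 2, 3, 4, 5, 7, 9, 10, 11, 12, 13, 14, 17, 18}
Full difference set: {0} ∪ (positive diffs) ∪ (negative diffs).
|A - A| = 1 + 2·14 = 29 (matches direct enumeration: 29).

|A - A| = 29


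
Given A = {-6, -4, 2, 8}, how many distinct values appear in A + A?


A + A = {a + a' : a, a' ∈ A}; |A| = 4.
General bounds: 2|A| - 1 ≤ |A + A| ≤ |A|(|A|+1)/2, i.e. 7 ≤ |A + A| ≤ 10.
Lower bound 2|A|-1 is attained iff A is an arithmetic progression.
Enumerate sums a + a' for a ≤ a' (symmetric, so this suffices):
a = -6: -6+-6=-12, -6+-4=-10, -6+2=-4, -6+8=2
a = -4: -4+-4=-8, -4+2=-2, -4+8=4
a = 2: 2+2=4, 2+8=10
a = 8: 8+8=16
Distinct sums: {-12, -10, -8, -4, -2, 2, 4, 10, 16}
|A + A| = 9

|A + A| = 9


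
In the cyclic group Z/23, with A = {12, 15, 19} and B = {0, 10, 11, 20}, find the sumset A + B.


Work in Z/23Z: reduce every sum a + b modulo 23.
Enumerate all 12 pairs:
a = 12: 12+0=12, 12+10=22, 12+11=0, 12+20=9
a = 15: 15+0=15, 15+10=2, 15+11=3, 15+20=12
a = 19: 19+0=19, 19+10=6, 19+11=7, 19+20=16
Distinct residues collected: {0, 2, 3, 6, 7, 9, 12, 15, 16, 19, 22}
|A + B| = 11 (out of 23 total residues).

A + B = {0, 2, 3, 6, 7, 9, 12, 15, 16, 19, 22}


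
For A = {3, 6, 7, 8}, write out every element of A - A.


A - A = {a - a' : a, a' ∈ A}.
Compute a - a' for each ordered pair (a, a'):
a = 3: 3-3=0, 3-6=-3, 3-7=-4, 3-8=-5
a = 6: 6-3=3, 6-6=0, 6-7=-1, 6-8=-2
a = 7: 7-3=4, 7-6=1, 7-7=0, 7-8=-1
a = 8: 8-3=5, 8-6=2, 8-7=1, 8-8=0
Collecting distinct values (and noting 0 appears from a-a):
A - A = {-5, -4, -3, -2, -1, 0, 1, 2, 3, 4, 5}
|A - A| = 11

A - A = {-5, -4, -3, -2, -1, 0, 1, 2, 3, 4, 5}


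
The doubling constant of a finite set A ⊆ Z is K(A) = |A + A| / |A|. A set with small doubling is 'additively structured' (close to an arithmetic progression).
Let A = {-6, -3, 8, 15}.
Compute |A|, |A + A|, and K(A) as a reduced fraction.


|A| = 4.
Compute A + A by enumerating all 16 pairs.
A + A = {-12, -9, -6, 2, 5, 9, 12, 16, 23, 30}, so |A + A| = 10.
K = |A + A| / |A| = 10/4 = 5/2 ≈ 2.5000.
Reference: AP of size 4 gives K = 7/4 ≈ 1.7500; a fully generic set of size 4 gives K ≈ 2.5000.

|A| = 4, |A + A| = 10, K = 10/4 = 5/2.


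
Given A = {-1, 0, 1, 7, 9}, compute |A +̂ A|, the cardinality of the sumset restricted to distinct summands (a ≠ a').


Restricted sumset: A +̂ A = {a + a' : a ∈ A, a' ∈ A, a ≠ a'}.
Equivalently, take A + A and drop any sum 2a that is achievable ONLY as a + a for a ∈ A (i.e. sums representable only with equal summands).
Enumerate pairs (a, a') with a < a' (symmetric, so each unordered pair gives one sum; this covers all a ≠ a'):
  -1 + 0 = -1
  -1 + 1 = 0
  -1 + 7 = 6
  -1 + 9 = 8
  0 + 1 = 1
  0 + 7 = 7
  0 + 9 = 9
  1 + 7 = 8
  1 + 9 = 10
  7 + 9 = 16
Collected distinct sums: {-1, 0, 1, 6, 7, 8, 9, 10, 16}
|A +̂ A| = 9
(Reference bound: |A +̂ A| ≥ 2|A| - 3 for |A| ≥ 2, with |A| = 5 giving ≥ 7.)

|A +̂ A| = 9


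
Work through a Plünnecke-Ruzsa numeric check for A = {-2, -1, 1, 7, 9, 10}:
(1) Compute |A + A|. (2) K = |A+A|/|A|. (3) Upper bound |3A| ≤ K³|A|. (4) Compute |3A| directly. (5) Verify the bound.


|A| = 6.
Step 1: Compute A + A by enumerating all 36 pairs.
A + A = {-4, -3, -2, -1, 0, 2, 5, 6, 7, 8, 9, 10, 11, 14, 16, 17, 18, 19, 20}, so |A + A| = 19.
Step 2: Doubling constant K = |A + A|/|A| = 19/6 = 19/6 ≈ 3.1667.
Step 3: Plünnecke-Ruzsa gives |3A| ≤ K³·|A| = (3.1667)³ · 6 ≈ 190.5278.
Step 4: Compute 3A = A + A + A directly by enumerating all triples (a,b,c) ∈ A³; |3A| = 35.
Step 5: Check 35 ≤ 190.5278? Yes ✓.

K = 19/6, Plünnecke-Ruzsa bound K³|A| ≈ 190.5278, |3A| = 35, inequality holds.


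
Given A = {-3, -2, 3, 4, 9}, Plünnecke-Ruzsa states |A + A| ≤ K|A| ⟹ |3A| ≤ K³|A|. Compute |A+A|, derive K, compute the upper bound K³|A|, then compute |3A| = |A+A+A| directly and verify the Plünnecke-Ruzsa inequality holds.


|A| = 5.
Step 1: Compute A + A by enumerating all 25 pairs.
A + A = {-6, -5, -4, 0, 1, 2, 6, 7, 8, 12, 13, 18}, so |A + A| = 12.
Step 2: Doubling constant K = |A + A|/|A| = 12/5 = 12/5 ≈ 2.4000.
Step 3: Plünnecke-Ruzsa gives |3A| ≤ K³·|A| = (2.4000)³ · 5 ≈ 69.1200.
Step 4: Compute 3A = A + A + A directly by enumerating all triples (a,b,c) ∈ A³; |3A| = 22.
Step 5: Check 22 ≤ 69.1200? Yes ✓.

K = 12/5, Plünnecke-Ruzsa bound K³|A| ≈ 69.1200, |3A| = 22, inequality holds.


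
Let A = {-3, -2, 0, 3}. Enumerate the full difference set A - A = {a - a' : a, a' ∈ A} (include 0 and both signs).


A - A = {a - a' : a, a' ∈ A}.
Compute a - a' for each ordered pair (a, a'):
a = -3: -3--3=0, -3--2=-1, -3-0=-3, -3-3=-6
a = -2: -2--3=1, -2--2=0, -2-0=-2, -2-3=-5
a = 0: 0--3=3, 0--2=2, 0-0=0, 0-3=-3
a = 3: 3--3=6, 3--2=5, 3-0=3, 3-3=0
Collecting distinct values (and noting 0 appears from a-a):
A - A = {-6, -5, -3, -2, -1, 0, 1, 2, 3, 5, 6}
|A - A| = 11

A - A = {-6, -5, -3, -2, -1, 0, 1, 2, 3, 5, 6}


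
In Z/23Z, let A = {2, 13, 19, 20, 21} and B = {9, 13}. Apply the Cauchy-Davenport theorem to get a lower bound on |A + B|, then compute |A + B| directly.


Cauchy-Davenport: |A + B| ≥ min(p, |A| + |B| - 1) for A, B nonempty in Z/pZ.
|A| = 5, |B| = 2, p = 23.
CD lower bound = min(23, 5 + 2 - 1) = min(23, 6) = 6.
Compute A + B mod 23 directly:
a = 2: 2+9=11, 2+13=15
a = 13: 13+9=22, 13+13=3
a = 19: 19+9=5, 19+13=9
a = 20: 20+9=6, 20+13=10
a = 21: 21+9=7, 21+13=11
A + B = {3, 5, 6, 7, 9, 10, 11, 15, 22}, so |A + B| = 9.
Verify: 9 ≥ 6? Yes ✓.

CD lower bound = 6, actual |A + B| = 9.


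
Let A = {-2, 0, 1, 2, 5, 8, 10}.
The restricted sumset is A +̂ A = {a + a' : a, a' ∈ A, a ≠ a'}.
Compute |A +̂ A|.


Restricted sumset: A +̂ A = {a + a' : a ∈ A, a' ∈ A, a ≠ a'}.
Equivalently, take A + A and drop any sum 2a that is achievable ONLY as a + a for a ∈ A (i.e. sums representable only with equal summands).
Enumerate pairs (a, a') with a < a' (symmetric, so each unordered pair gives one sum; this covers all a ≠ a'):
  -2 + 0 = -2
  -2 + 1 = -1
  -2 + 2 = 0
  -2 + 5 = 3
  -2 + 8 = 6
  -2 + 10 = 8
  0 + 1 = 1
  0 + 2 = 2
  0 + 5 = 5
  0 + 8 = 8
  0 + 10 = 10
  1 + 2 = 3
  1 + 5 = 6
  1 + 8 = 9
  1 + 10 = 11
  2 + 5 = 7
  2 + 8 = 10
  2 + 10 = 12
  5 + 8 = 13
  5 + 10 = 15
  8 + 10 = 18
Collected distinct sums: {-2, -1, 0, 1, 2, 3, 5, 6, 7, 8, 9, 10, 11, 12, 13, 15, 18}
|A +̂ A| = 17
(Reference bound: |A +̂ A| ≥ 2|A| - 3 for |A| ≥ 2, with |A| = 7 giving ≥ 11.)

|A +̂ A| = 17


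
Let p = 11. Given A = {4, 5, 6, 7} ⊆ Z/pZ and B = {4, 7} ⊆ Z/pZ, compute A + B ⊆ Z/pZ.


Work in Z/11Z: reduce every sum a + b modulo 11.
Enumerate all 8 pairs:
a = 4: 4+4=8, 4+7=0
a = 5: 5+4=9, 5+7=1
a = 6: 6+4=10, 6+7=2
a = 7: 7+4=0, 7+7=3
Distinct residues collected: {0, 1, 2, 3, 8, 9, 10}
|A + B| = 7 (out of 11 total residues).

A + B = {0, 1, 2, 3, 8, 9, 10}


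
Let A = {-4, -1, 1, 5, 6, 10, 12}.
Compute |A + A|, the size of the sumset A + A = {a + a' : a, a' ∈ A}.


A + A = {a + a' : a, a' ∈ A}; |A| = 7.
General bounds: 2|A| - 1 ≤ |A + A| ≤ |A|(|A|+1)/2, i.e. 13 ≤ |A + A| ≤ 28.
Lower bound 2|A|-1 is attained iff A is an arithmetic progression.
Enumerate sums a + a' for a ≤ a' (symmetric, so this suffices):
a = -4: -4+-4=-8, -4+-1=-5, -4+1=-3, -4+5=1, -4+6=2, -4+10=6, -4+12=8
a = -1: -1+-1=-2, -1+1=0, -1+5=4, -1+6=5, -1+10=9, -1+12=11
a = 1: 1+1=2, 1+5=6, 1+6=7, 1+10=11, 1+12=13
a = 5: 5+5=10, 5+6=11, 5+10=15, 5+12=17
a = 6: 6+6=12, 6+10=16, 6+12=18
a = 10: 10+10=20, 10+12=22
a = 12: 12+12=24
Distinct sums: {-8, -5, -3, -2, 0, 1, 2, 4, 5, 6, 7, 8, 9, 10, 11, 12, 13, 15, 16, 17, 18, 20, 22, 24}
|A + A| = 24

|A + A| = 24


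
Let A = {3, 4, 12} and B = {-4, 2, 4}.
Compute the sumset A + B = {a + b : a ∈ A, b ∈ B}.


A + B = {a + b : a ∈ A, b ∈ B}.
Enumerate all |A|·|B| = 3·3 = 9 pairs (a, b) and collect distinct sums.
a = 3: 3+-4=-1, 3+2=5, 3+4=7
a = 4: 4+-4=0, 4+2=6, 4+4=8
a = 12: 12+-4=8, 12+2=14, 12+4=16
Collecting distinct sums: A + B = {-1, 0, 5, 6, 7, 8, 14, 16}
|A + B| = 8

A + B = {-1, 0, 5, 6, 7, 8, 14, 16}


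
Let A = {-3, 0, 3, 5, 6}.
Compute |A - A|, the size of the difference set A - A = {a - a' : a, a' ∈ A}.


A - A = {a - a' : a, a' ∈ A}; |A| = 5.
Bounds: 2|A|-1 ≤ |A - A| ≤ |A|² - |A| + 1, i.e. 9 ≤ |A - A| ≤ 21.
Note: 0 ∈ A - A always (from a - a). The set is symmetric: if d ∈ A - A then -d ∈ A - A.
Enumerate nonzero differences d = a - a' with a > a' (then include -d):
Positive differences: {1, 2, 3, 5, 6, 8, 9}
Full difference set: {0} ∪ (positive diffs) ∪ (negative diffs).
|A - A| = 1 + 2·7 = 15 (matches direct enumeration: 15).

|A - A| = 15


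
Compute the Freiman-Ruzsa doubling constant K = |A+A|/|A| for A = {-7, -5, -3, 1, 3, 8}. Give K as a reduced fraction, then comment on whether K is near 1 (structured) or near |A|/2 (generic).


|A| = 6.
Compute A + A by enumerating all 36 pairs.
A + A = {-14, -12, -10, -8, -6, -4, -2, 0, 1, 2, 3, 4, 5, 6, 9, 11, 16}, so |A + A| = 17.
K = |A + A| / |A| = 17/6 (already in lowest terms) ≈ 2.8333.
Reference: AP of size 6 gives K = 11/6 ≈ 1.8333; a fully generic set of size 6 gives K ≈ 3.5000.

|A| = 6, |A + A| = 17, K = 17/6.


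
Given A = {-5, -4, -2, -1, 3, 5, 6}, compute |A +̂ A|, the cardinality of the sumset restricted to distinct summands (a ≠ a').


Restricted sumset: A +̂ A = {a + a' : a ∈ A, a' ∈ A, a ≠ a'}.
Equivalently, take A + A and drop any sum 2a that is achievable ONLY as a + a for a ∈ A (i.e. sums representable only with equal summands).
Enumerate pairs (a, a') with a < a' (symmetric, so each unordered pair gives one sum; this covers all a ≠ a'):
  -5 + -4 = -9
  -5 + -2 = -7
  -5 + -1 = -6
  -5 + 3 = -2
  -5 + 5 = 0
  -5 + 6 = 1
  -4 + -2 = -6
  -4 + -1 = -5
  -4 + 3 = -1
  -4 + 5 = 1
  -4 + 6 = 2
  -2 + -1 = -3
  -2 + 3 = 1
  -2 + 5 = 3
  -2 + 6 = 4
  -1 + 3 = 2
  -1 + 5 = 4
  -1 + 6 = 5
  3 + 5 = 8
  3 + 6 = 9
  5 + 6 = 11
Collected distinct sums: {-9, -7, -6, -5, -3, -2, -1, 0, 1, 2, 3, 4, 5, 8, 9, 11}
|A +̂ A| = 16
(Reference bound: |A +̂ A| ≥ 2|A| - 3 for |A| ≥ 2, with |A| = 7 giving ≥ 11.)

|A +̂ A| = 16


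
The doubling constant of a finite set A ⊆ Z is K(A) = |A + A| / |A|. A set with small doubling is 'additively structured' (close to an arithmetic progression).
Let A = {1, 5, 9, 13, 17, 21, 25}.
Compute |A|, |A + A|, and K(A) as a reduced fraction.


|A| = 7.
Compute A + A by enumerating all 49 pairs.
A + A = {2, 6, 10, 14, 18, 22, 26, 30, 34, 38, 42, 46, 50}, so |A + A| = 13.
K = |A + A| / |A| = 13/7 (already in lowest terms) ≈ 1.8571.
Reference: AP of size 7 gives K = 13/7 ≈ 1.8571; a fully generic set of size 7 gives K ≈ 4.0000.

|A| = 7, |A + A| = 13, K = 13/7.


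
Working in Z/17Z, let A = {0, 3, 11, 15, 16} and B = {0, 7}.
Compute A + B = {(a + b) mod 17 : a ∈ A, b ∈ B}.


Work in Z/17Z: reduce every sum a + b modulo 17.
Enumerate all 10 pairs:
a = 0: 0+0=0, 0+7=7
a = 3: 3+0=3, 3+7=10
a = 11: 11+0=11, 11+7=1
a = 15: 15+0=15, 15+7=5
a = 16: 16+0=16, 16+7=6
Distinct residues collected: {0, 1, 3, 5, 6, 7, 10, 11, 15, 16}
|A + B| = 10 (out of 17 total residues).

A + B = {0, 1, 3, 5, 6, 7, 10, 11, 15, 16}


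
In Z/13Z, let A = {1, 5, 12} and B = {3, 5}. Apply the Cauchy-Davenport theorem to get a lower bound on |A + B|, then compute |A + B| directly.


Cauchy-Davenport: |A + B| ≥ min(p, |A| + |B| - 1) for A, B nonempty in Z/pZ.
|A| = 3, |B| = 2, p = 13.
CD lower bound = min(13, 3 + 2 - 1) = min(13, 4) = 4.
Compute A + B mod 13 directly:
a = 1: 1+3=4, 1+5=6
a = 5: 5+3=8, 5+5=10
a = 12: 12+3=2, 12+5=4
A + B = {2, 4, 6, 8, 10}, so |A + B| = 5.
Verify: 5 ≥ 4? Yes ✓.

CD lower bound = 4, actual |A + B| = 5.


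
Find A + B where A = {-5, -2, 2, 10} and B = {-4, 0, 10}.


A + B = {a + b : a ∈ A, b ∈ B}.
Enumerate all |A|·|B| = 4·3 = 12 pairs (a, b) and collect distinct sums.
a = -5: -5+-4=-9, -5+0=-5, -5+10=5
a = -2: -2+-4=-6, -2+0=-2, -2+10=8
a = 2: 2+-4=-2, 2+0=2, 2+10=12
a = 10: 10+-4=6, 10+0=10, 10+10=20
Collecting distinct sums: A + B = {-9, -6, -5, -2, 2, 5, 6, 8, 10, 12, 20}
|A + B| = 11

A + B = {-9, -6, -5, -2, 2, 5, 6, 8, 10, 12, 20}


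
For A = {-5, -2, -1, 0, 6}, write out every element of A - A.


A - A = {a - a' : a, a' ∈ A}.
Compute a - a' for each ordered pair (a, a'):
a = -5: -5--5=0, -5--2=-3, -5--1=-4, -5-0=-5, -5-6=-11
a = -2: -2--5=3, -2--2=0, -2--1=-1, -2-0=-2, -2-6=-8
a = -1: -1--5=4, -1--2=1, -1--1=0, -1-0=-1, -1-6=-7
a = 0: 0--5=5, 0--2=2, 0--1=1, 0-0=0, 0-6=-6
a = 6: 6--5=11, 6--2=8, 6--1=7, 6-0=6, 6-6=0
Collecting distinct values (and noting 0 appears from a-a):
A - A = {-11, -8, -7, -6, -5, -4, -3, -2, -1, 0, 1, 2, 3, 4, 5, 6, 7, 8, 11}
|A - A| = 19

A - A = {-11, -8, -7, -6, -5, -4, -3, -2, -1, 0, 1, 2, 3, 4, 5, 6, 7, 8, 11}


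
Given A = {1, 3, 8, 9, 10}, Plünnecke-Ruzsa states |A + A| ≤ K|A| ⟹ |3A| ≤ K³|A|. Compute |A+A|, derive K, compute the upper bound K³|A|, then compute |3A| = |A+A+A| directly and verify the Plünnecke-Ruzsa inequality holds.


|A| = 5.
Step 1: Compute A + A by enumerating all 25 pairs.
A + A = {2, 4, 6, 9, 10, 11, 12, 13, 16, 17, 18, 19, 20}, so |A + A| = 13.
Step 2: Doubling constant K = |A + A|/|A| = 13/5 = 13/5 ≈ 2.6000.
Step 3: Plünnecke-Ruzsa gives |3A| ≤ K³·|A| = (2.6000)³ · 5 ≈ 87.8800.
Step 4: Compute 3A = A + A + A directly by enumerating all triples (a,b,c) ∈ A³; |3A| = 25.
Step 5: Check 25 ≤ 87.8800? Yes ✓.

K = 13/5, Plünnecke-Ruzsa bound K³|A| ≈ 87.8800, |3A| = 25, inequality holds.


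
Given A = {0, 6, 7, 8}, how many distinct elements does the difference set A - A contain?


A - A = {a - a' : a, a' ∈ A}; |A| = 4.
Bounds: 2|A|-1 ≤ |A - A| ≤ |A|² - |A| + 1, i.e. 7 ≤ |A - A| ≤ 13.
Note: 0 ∈ A - A always (from a - a). The set is symmetric: if d ∈ A - A then -d ∈ A - A.
Enumerate nonzero differences d = a - a' with a > a' (then include -d):
Positive differences: {1, 2, 6, 7, 8}
Full difference set: {0} ∪ (positive diffs) ∪ (negative diffs).
|A - A| = 1 + 2·5 = 11 (matches direct enumeration: 11).

|A - A| = 11


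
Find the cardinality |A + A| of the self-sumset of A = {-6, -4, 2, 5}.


A + A = {a + a' : a, a' ∈ A}; |A| = 4.
General bounds: 2|A| - 1 ≤ |A + A| ≤ |A|(|A|+1)/2, i.e. 7 ≤ |A + A| ≤ 10.
Lower bound 2|A|-1 is attained iff A is an arithmetic progression.
Enumerate sums a + a' for a ≤ a' (symmetric, so this suffices):
a = -6: -6+-6=-12, -6+-4=-10, -6+2=-4, -6+5=-1
a = -4: -4+-4=-8, -4+2=-2, -4+5=1
a = 2: 2+2=4, 2+5=7
a = 5: 5+5=10
Distinct sums: {-12, -10, -8, -4, -2, -1, 1, 4, 7, 10}
|A + A| = 10

|A + A| = 10
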